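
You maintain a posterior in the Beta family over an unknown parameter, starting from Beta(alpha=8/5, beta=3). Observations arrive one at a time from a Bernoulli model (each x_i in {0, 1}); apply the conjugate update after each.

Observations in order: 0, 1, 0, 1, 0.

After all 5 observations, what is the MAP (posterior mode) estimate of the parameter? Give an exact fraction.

13/38

obs 1: x=0 → posterior Beta(8/5, 4)
obs 2: x=1 → posterior Beta(13/5, 4)
obs 3: x=0 → posterior Beta(13/5, 5)
obs 4: x=1 → posterior Beta(18/5, 5)
obs 5: x=0 → posterior Beta(18/5, 6)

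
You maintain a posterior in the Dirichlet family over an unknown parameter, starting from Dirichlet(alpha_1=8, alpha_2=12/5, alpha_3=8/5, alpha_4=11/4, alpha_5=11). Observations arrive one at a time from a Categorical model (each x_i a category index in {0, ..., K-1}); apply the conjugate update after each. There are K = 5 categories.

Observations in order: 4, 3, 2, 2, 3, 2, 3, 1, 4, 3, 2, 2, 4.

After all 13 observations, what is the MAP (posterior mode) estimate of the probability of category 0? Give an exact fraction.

28/135

obs 1: x=4 → posterior Dirichlet(8, 12/5, 8/5, 11/4, 12)
obs 2: x=3 → posterior Dirichlet(8, 12/5, 8/5, 15/4, 12)
obs 3: x=2 → posterior Dirichlet(8, 12/5, 13/5, 15/4, 12)
obs 4: x=2 → posterior Dirichlet(8, 12/5, 18/5, 15/4, 12)
obs 5: x=3 → posterior Dirichlet(8, 12/5, 18/5, 19/4, 12)
obs 6: x=2 → posterior Dirichlet(8, 12/5, 23/5, 19/4, 12)
obs 7: x=3 → posterior Dirichlet(8, 12/5, 23/5, 23/4, 12)
obs 8: x=1 → posterior Dirichlet(8, 17/5, 23/5, 23/4, 12)
obs 9: x=4 → posterior Dirichlet(8, 17/5, 23/5, 23/4, 13)
obs 10: x=3 → posterior Dirichlet(8, 17/5, 23/5, 27/4, 13)
obs 11: x=2 → posterior Dirichlet(8, 17/5, 28/5, 27/4, 13)
obs 12: x=2 → posterior Dirichlet(8, 17/5, 33/5, 27/4, 13)
obs 13: x=4 → posterior Dirichlet(8, 17/5, 33/5, 27/4, 14)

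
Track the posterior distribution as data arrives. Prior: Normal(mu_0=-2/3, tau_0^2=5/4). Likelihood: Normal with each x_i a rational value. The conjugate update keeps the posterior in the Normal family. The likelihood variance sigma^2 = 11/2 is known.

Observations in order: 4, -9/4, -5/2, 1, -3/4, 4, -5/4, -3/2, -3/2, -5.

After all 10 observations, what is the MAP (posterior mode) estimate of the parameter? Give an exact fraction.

-521/864

obs 1: x=4 → posterior Normal(16/81, 55/54)
obs 2: x=-9/4 → posterior Normal(-71/384, 55/64)
obs 3: x=-5/2 → posterior Normal(-221/444, 55/74)
obs 4: x=1 → posterior Normal(-23/72, 55/84)
obs 5: x=-3/4 → posterior Normal(-103/282, 55/94)
obs 6: x=4 → posterior Normal(17/312, 55/104)
obs 7: x=-5/4 → posterior Normal(-41/684, 55/114)
obs 8: x=-3/2 → posterior Normal(-131/744, 55/124)
obs 9: x=-3/2 → posterior Normal(-221/804, 55/134)
obs 10: x=-5 → posterior Normal(-521/864, 55/144)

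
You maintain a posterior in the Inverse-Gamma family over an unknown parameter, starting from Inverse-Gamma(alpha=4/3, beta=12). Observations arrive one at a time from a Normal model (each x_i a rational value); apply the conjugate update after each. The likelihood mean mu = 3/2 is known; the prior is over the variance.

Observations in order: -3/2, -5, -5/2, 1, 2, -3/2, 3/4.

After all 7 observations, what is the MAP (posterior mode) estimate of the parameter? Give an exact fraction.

obs 1: x=-3/2 → posterior Inverse-Gamma(11/6, 33/2)
obs 2: x=-5 → posterior Inverse-Gamma(7/3, 301/8)
obs 3: x=-5/2 → posterior Inverse-Gamma(17/6, 365/8)
obs 4: x=1 → posterior Inverse-Gamma(10/3, 183/4)
obs 5: x=2 → posterior Inverse-Gamma(23/6, 367/8)
obs 6: x=-3/2 → posterior Inverse-Gamma(13/3, 403/8)
obs 7: x=3/4 → posterior Inverse-Gamma(29/6, 1621/32)

4863/560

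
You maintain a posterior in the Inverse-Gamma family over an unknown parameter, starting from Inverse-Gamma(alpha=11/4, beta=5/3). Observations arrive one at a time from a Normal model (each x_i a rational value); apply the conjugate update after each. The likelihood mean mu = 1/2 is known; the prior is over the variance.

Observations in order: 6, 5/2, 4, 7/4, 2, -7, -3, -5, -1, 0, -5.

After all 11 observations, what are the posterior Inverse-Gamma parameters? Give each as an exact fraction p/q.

obs 1: x=6 → posterior Inverse-Gamma(13/4, 403/24)
obs 2: x=5/2 → posterior Inverse-Gamma(15/4, 451/24)
obs 3: x=4 → posterior Inverse-Gamma(17/4, 299/12)
obs 4: x=7/4 → posterior Inverse-Gamma(19/4, 2467/96)
obs 5: x=2 → posterior Inverse-Gamma(21/4, 2575/96)
obs 6: x=-7 → posterior Inverse-Gamma(23/4, 5275/96)
obs 7: x=-3 → posterior Inverse-Gamma(25/4, 5863/96)
obs 8: x=-5 → posterior Inverse-Gamma(27/4, 7315/96)
obs 9: x=-1 → posterior Inverse-Gamma(29/4, 7423/96)
obs 10: x=0 → posterior Inverse-Gamma(31/4, 7435/96)
obs 11: x=-5 → posterior Inverse-Gamma(33/4, 8887/96)

alpha=33/4, beta=8887/96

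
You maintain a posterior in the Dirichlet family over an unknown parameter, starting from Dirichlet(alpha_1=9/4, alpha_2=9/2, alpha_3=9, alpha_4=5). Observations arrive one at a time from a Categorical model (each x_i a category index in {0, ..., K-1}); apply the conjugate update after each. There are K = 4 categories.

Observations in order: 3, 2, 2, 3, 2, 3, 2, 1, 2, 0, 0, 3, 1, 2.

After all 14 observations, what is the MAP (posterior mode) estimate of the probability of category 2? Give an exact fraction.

56/123

obs 1: x=3 → posterior Dirichlet(9/4, 9/2, 9, 6)
obs 2: x=2 → posterior Dirichlet(9/4, 9/2, 10, 6)
obs 3: x=2 → posterior Dirichlet(9/4, 9/2, 11, 6)
obs 4: x=3 → posterior Dirichlet(9/4, 9/2, 11, 7)
obs 5: x=2 → posterior Dirichlet(9/4, 9/2, 12, 7)
obs 6: x=3 → posterior Dirichlet(9/4, 9/2, 12, 8)
obs 7: x=2 → posterior Dirichlet(9/4, 9/2, 13, 8)
obs 8: x=1 → posterior Dirichlet(9/4, 11/2, 13, 8)
obs 9: x=2 → posterior Dirichlet(9/4, 11/2, 14, 8)
obs 10: x=0 → posterior Dirichlet(13/4, 11/2, 14, 8)
obs 11: x=0 → posterior Dirichlet(17/4, 11/2, 14, 8)
obs 12: x=3 → posterior Dirichlet(17/4, 11/2, 14, 9)
obs 13: x=1 → posterior Dirichlet(17/4, 13/2, 14, 9)
obs 14: x=2 → posterior Dirichlet(17/4, 13/2, 15, 9)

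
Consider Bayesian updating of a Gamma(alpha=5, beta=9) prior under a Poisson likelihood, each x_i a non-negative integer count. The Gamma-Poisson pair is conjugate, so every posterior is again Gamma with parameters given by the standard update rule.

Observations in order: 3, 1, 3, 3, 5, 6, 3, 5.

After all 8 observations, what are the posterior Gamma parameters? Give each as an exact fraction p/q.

alpha=34, beta=17

obs 1: x=3 → posterior Gamma(8, 10)
obs 2: x=1 → posterior Gamma(9, 11)
obs 3: x=3 → posterior Gamma(12, 12)
obs 4: x=3 → posterior Gamma(15, 13)
obs 5: x=5 → posterior Gamma(20, 14)
obs 6: x=6 → posterior Gamma(26, 15)
obs 7: x=3 → posterior Gamma(29, 16)
obs 8: x=5 → posterior Gamma(34, 17)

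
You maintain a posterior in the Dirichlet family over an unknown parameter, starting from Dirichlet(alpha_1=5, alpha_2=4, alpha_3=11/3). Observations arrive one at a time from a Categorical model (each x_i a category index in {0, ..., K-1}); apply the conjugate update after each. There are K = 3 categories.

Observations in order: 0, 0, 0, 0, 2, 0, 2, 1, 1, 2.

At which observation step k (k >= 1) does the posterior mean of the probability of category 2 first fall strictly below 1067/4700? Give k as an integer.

k = 4

obs 1: x=0 → posterior Dirichlet(6, 4, 11/3)
obs 2: x=0 → posterior Dirichlet(7, 4, 11/3)
obs 3: x=0 → posterior Dirichlet(8, 4, 11/3)
obs 4: x=0 → posterior Dirichlet(9, 4, 11/3)
obs 5: x=2 → posterior Dirichlet(9, 4, 14/3)
obs 6: x=0 → posterior Dirichlet(10, 4, 14/3)
obs 7: x=2 → posterior Dirichlet(10, 4, 17/3)
obs 8: x=1 → posterior Dirichlet(10, 5, 17/3)
obs 9: x=1 → posterior Dirichlet(10, 6, 17/3)
obs 10: x=2 → posterior Dirichlet(10, 6, 20/3)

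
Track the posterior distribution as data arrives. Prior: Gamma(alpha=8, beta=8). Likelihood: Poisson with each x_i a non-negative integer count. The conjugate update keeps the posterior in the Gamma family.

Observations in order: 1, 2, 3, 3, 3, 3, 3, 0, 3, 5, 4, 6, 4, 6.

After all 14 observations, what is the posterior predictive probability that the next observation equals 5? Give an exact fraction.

14187008989091225093326274126040461478151370488685951866200244257429296517218304/219756801305995011868741136319862577205018109070321830013486322196049230779513287

obs 1: x=1 → posterior Gamma(9, 9)
obs 2: x=2 → posterior Gamma(11, 10)
obs 3: x=3 → posterior Gamma(14, 11)
obs 4: x=3 → posterior Gamma(17, 12)
obs 5: x=3 → posterior Gamma(20, 13)
obs 6: x=3 → posterior Gamma(23, 14)
obs 7: x=3 → posterior Gamma(26, 15)
obs 8: x=0 → posterior Gamma(26, 16)
obs 9: x=3 → posterior Gamma(29, 17)
obs 10: x=5 → posterior Gamma(34, 18)
obs 11: x=4 → posterior Gamma(38, 19)
obs 12: x=6 → posterior Gamma(44, 20)
obs 13: x=4 → posterior Gamma(48, 21)
obs 14: x=6 → posterior Gamma(54, 22)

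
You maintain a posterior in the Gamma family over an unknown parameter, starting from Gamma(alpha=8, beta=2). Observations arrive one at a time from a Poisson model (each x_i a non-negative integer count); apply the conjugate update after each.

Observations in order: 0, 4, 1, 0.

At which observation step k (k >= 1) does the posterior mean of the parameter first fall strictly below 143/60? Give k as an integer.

obs 1: x=0 → posterior Gamma(8, 3)
obs 2: x=4 → posterior Gamma(12, 4)
obs 3: x=1 → posterior Gamma(13, 5)
obs 4: x=0 → posterior Gamma(13, 6)

k = 4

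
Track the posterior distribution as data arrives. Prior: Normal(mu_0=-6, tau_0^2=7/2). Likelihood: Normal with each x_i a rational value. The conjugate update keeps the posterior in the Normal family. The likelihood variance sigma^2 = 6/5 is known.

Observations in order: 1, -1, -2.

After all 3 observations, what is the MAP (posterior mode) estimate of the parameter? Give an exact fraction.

-142/117

obs 1: x=1 → posterior Normal(-37/47, 42/47)
obs 2: x=-1 → posterior Normal(-36/41, 21/41)
obs 3: x=-2 → posterior Normal(-142/117, 14/39)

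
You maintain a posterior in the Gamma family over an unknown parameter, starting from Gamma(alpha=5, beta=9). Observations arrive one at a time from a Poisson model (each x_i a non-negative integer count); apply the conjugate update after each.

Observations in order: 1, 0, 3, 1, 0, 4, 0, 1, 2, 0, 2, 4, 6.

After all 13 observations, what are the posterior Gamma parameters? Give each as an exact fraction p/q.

alpha=29, beta=22

obs 1: x=1 → posterior Gamma(6, 10)
obs 2: x=0 → posterior Gamma(6, 11)
obs 3: x=3 → posterior Gamma(9, 12)
obs 4: x=1 → posterior Gamma(10, 13)
obs 5: x=0 → posterior Gamma(10, 14)
obs 6: x=4 → posterior Gamma(14, 15)
obs 7: x=0 → posterior Gamma(14, 16)
obs 8: x=1 → posterior Gamma(15, 17)
obs 9: x=2 → posterior Gamma(17, 18)
obs 10: x=0 → posterior Gamma(17, 19)
obs 11: x=2 → posterior Gamma(19, 20)
obs 12: x=4 → posterior Gamma(23, 21)
obs 13: x=6 → posterior Gamma(29, 22)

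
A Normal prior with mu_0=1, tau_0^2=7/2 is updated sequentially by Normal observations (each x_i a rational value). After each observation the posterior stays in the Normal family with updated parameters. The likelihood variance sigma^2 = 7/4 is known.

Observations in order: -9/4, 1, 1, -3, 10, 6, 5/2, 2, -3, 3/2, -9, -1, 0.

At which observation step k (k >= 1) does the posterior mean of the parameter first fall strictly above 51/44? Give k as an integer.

k = 5

obs 1: x=-9/4 → posterior Normal(-7/6, 7/6)
obs 2: x=1 → posterior Normal(-3/10, 7/10)
obs 3: x=1 → posterior Normal(1/14, 1/2)
obs 4: x=-3 → posterior Normal(-11/18, 7/18)
obs 5: x=10 → posterior Normal(29/22, 7/22)
obs 6: x=6 → posterior Normal(53/26, 7/26)
obs 7: x=5/2 → posterior Normal(21/10, 7/30)
obs 8: x=2 → posterior Normal(71/34, 7/34)
obs 9: x=-3 → posterior Normal(59/38, 7/38)
obs 10: x=3/2 → posterior Normal(65/42, 1/6)
obs 11: x=-9 → posterior Normal(29/46, 7/46)
obs 12: x=-1 → posterior Normal(1/2, 7/50)
obs 13: x=0 → posterior Normal(25/54, 7/54)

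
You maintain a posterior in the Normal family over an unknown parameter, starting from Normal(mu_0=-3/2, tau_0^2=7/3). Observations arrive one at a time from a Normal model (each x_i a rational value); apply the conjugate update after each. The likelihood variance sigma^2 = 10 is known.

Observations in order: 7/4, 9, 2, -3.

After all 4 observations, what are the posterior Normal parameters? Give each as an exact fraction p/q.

mu_0=93/232, tau_0^2=35/29

obs 1: x=7/4 → posterior Normal(-131/148, 70/37)
obs 2: x=9 → posterior Normal(11/16, 35/22)
obs 3: x=2 → posterior Normal(59/68, 70/51)
obs 4: x=-3 → posterior Normal(93/232, 35/29)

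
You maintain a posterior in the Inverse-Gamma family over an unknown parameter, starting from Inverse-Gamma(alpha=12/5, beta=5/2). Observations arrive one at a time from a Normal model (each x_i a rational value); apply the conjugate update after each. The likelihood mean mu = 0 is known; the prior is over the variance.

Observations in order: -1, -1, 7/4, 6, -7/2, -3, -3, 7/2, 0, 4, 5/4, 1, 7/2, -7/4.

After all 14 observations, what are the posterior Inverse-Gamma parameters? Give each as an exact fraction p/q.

obs 1: x=-1 → posterior Inverse-Gamma(29/10, 3)
obs 2: x=-1 → posterior Inverse-Gamma(17/5, 7/2)
obs 3: x=7/4 → posterior Inverse-Gamma(39/10, 161/32)
obs 4: x=6 → posterior Inverse-Gamma(22/5, 737/32)
obs 5: x=-7/2 → posterior Inverse-Gamma(49/10, 933/32)
obs 6: x=-3 → posterior Inverse-Gamma(27/5, 1077/32)
obs 7: x=-3 → posterior Inverse-Gamma(59/10, 1221/32)
obs 8: x=7/2 → posterior Inverse-Gamma(32/5, 1417/32)
obs 9: x=0 → posterior Inverse-Gamma(69/10, 1417/32)
obs 10: x=4 → posterior Inverse-Gamma(37/5, 1673/32)
obs 11: x=5/4 → posterior Inverse-Gamma(79/10, 849/16)
obs 12: x=1 → posterior Inverse-Gamma(42/5, 857/16)
obs 13: x=7/2 → posterior Inverse-Gamma(89/10, 955/16)
obs 14: x=-7/4 → posterior Inverse-Gamma(47/5, 1959/32)

alpha=47/5, beta=1959/32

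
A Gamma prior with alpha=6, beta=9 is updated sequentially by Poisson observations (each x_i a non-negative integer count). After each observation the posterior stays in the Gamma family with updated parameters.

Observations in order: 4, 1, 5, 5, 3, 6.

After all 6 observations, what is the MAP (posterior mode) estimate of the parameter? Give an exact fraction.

29/15

obs 1: x=4 → posterior Gamma(10, 10)
obs 2: x=1 → posterior Gamma(11, 11)
obs 3: x=5 → posterior Gamma(16, 12)
obs 4: x=5 → posterior Gamma(21, 13)
obs 5: x=3 → posterior Gamma(24, 14)
obs 6: x=6 → posterior Gamma(30, 15)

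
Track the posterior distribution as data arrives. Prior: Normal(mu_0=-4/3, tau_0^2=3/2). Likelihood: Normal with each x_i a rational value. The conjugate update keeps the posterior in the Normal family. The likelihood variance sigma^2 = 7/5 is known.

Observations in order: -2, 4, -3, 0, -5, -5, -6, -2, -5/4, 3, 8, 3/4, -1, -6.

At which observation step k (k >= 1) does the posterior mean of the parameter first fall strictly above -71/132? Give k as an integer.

obs 1: x=-2 → posterior Normal(-146/87, 21/29)
obs 2: x=4 → posterior Normal(17/66, 21/44)
obs 3: x=-3 → posterior Normal(-101/177, 21/59)
obs 4: x=0 → posterior Normal(-101/222, 21/74)
obs 5: x=-5 → posterior Normal(-326/267, 21/89)
obs 6: x=-5 → posterior Normal(-551/312, 21/104)
obs 7: x=-6 → posterior Normal(-821/357, 3/17)
obs 8: x=-2 → posterior Normal(-911/402, 21/134)
obs 9: x=-5/4 → posterior Normal(-3869/1788, 21/149)
obs 10: x=3 → posterior Normal(-3329/1968, 21/164)
obs 11: x=8 → posterior Normal(-1889/2148, 21/179)
obs 12: x=3/4 → posterior Normal(-877/1164, 21/194)
obs 13: x=-1 → posterior Normal(-967/1254, 21/209)
obs 14: x=-6 → posterior Normal(-1507/1344, 3/32)

k = 2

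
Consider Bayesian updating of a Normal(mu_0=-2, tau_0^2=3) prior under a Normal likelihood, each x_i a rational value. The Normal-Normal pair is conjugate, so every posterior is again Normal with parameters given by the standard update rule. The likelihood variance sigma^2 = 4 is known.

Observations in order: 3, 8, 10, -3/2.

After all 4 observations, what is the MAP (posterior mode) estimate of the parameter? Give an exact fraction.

obs 1: x=3 → posterior Normal(1/7, 12/7)
obs 2: x=8 → posterior Normal(5/2, 6/5)
obs 3: x=10 → posterior Normal(55/13, 12/13)
obs 4: x=-3/2 → posterior Normal(101/32, 3/4)

101/32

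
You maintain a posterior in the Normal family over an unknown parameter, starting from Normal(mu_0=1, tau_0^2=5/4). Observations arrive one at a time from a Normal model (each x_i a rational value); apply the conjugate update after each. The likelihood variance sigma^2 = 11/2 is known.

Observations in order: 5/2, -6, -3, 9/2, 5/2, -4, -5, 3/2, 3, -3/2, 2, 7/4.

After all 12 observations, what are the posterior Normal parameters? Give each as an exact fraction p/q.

mu_0=53/328, tau_0^2=55/164

obs 1: x=5/2 → posterior Normal(23/18, 55/54)
obs 2: x=-6 → posterior Normal(9/64, 55/64)
obs 3: x=-3 → posterior Normal(-21/74, 55/74)
obs 4: x=9/2 → posterior Normal(2/7, 55/84)
obs 5: x=5/2 → posterior Normal(49/94, 55/94)
obs 6: x=-4 → posterior Normal(9/104, 55/104)
obs 7: x=-5 → posterior Normal(-41/114, 55/114)
obs 8: x=3/2 → posterior Normal(-13/62, 55/124)
obs 9: x=3 → posterior Normal(2/67, 55/134)
obs 10: x=-3/2 → posterior Normal(-11/144, 55/144)
obs 11: x=2 → posterior Normal(9/154, 5/14)
obs 12: x=7/4 → posterior Normal(53/328, 55/164)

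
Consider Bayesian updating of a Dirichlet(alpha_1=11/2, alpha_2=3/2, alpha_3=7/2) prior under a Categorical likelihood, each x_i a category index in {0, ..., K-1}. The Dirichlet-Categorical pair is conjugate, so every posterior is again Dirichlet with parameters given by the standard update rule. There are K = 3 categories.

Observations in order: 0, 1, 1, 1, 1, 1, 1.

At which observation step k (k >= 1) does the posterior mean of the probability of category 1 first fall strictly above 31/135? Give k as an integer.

k = 3

obs 1: x=0 → posterior Dirichlet(13/2, 3/2, 7/2)
obs 2: x=1 → posterior Dirichlet(13/2, 5/2, 7/2)
obs 3: x=1 → posterior Dirichlet(13/2, 7/2, 7/2)
obs 4: x=1 → posterior Dirichlet(13/2, 9/2, 7/2)
obs 5: x=1 → posterior Dirichlet(13/2, 11/2, 7/2)
obs 6: x=1 → posterior Dirichlet(13/2, 13/2, 7/2)
obs 7: x=1 → posterior Dirichlet(13/2, 15/2, 7/2)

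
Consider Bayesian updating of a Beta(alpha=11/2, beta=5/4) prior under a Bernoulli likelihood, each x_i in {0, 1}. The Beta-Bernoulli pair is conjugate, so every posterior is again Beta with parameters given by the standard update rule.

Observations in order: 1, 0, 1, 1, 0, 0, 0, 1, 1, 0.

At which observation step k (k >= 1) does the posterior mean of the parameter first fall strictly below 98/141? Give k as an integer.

obs 1: x=1 → posterior Beta(13/2, 5/4)
obs 2: x=0 → posterior Beta(13/2, 9/4)
obs 3: x=1 → posterior Beta(15/2, 9/4)
obs 4: x=1 → posterior Beta(17/2, 9/4)
obs 5: x=0 → posterior Beta(17/2, 13/4)
obs 6: x=0 → posterior Beta(17/2, 17/4)
obs 7: x=0 → posterior Beta(17/2, 21/4)
obs 8: x=1 → posterior Beta(19/2, 21/4)
obs 9: x=1 → posterior Beta(21/2, 21/4)
obs 10: x=0 → posterior Beta(21/2, 25/4)

k = 6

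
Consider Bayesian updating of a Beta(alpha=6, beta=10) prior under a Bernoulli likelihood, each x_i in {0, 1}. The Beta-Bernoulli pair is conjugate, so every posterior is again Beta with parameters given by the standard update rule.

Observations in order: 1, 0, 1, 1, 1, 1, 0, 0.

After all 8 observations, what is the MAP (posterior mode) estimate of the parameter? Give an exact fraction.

obs 1: x=1 → posterior Beta(7, 10)
obs 2: x=0 → posterior Beta(7, 11)
obs 3: x=1 → posterior Beta(8, 11)
obs 4: x=1 → posterior Beta(9, 11)
obs 5: x=1 → posterior Beta(10, 11)
obs 6: x=1 → posterior Beta(11, 11)
obs 7: x=0 → posterior Beta(11, 12)
obs 8: x=0 → posterior Beta(11, 13)

5/11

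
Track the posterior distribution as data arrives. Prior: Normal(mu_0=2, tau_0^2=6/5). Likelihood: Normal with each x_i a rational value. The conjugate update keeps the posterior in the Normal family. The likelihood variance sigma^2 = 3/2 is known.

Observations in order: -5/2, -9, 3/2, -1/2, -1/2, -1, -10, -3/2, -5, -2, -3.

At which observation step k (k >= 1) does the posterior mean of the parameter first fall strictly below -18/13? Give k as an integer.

obs 1: x=-5/2 → posterior Normal(0, 2/3)
obs 2: x=-9 → posterior Normal(-36/13, 6/13)
obs 3: x=3/2 → posterior Normal(-30/17, 6/17)
obs 4: x=-1/2 → posterior Normal(-32/21, 2/7)
obs 5: x=-1/2 → posterior Normal(-34/25, 6/25)
obs 6: x=-1 → posterior Normal(-38/29, 6/29)
obs 7: x=-10 → posterior Normal(-26/11, 2/11)
obs 8: x=-3/2 → posterior Normal(-84/37, 6/37)
obs 9: x=-5 → posterior Normal(-104/41, 6/41)
obs 10: x=-2 → posterior Normal(-112/45, 2/15)
obs 11: x=-3 → posterior Normal(-124/49, 6/49)

k = 2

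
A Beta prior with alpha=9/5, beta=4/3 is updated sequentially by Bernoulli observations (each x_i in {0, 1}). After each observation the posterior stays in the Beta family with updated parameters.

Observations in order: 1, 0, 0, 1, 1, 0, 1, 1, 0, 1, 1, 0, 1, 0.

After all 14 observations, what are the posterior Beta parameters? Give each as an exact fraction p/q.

alpha=49/5, beta=22/3

obs 1: x=1 → posterior Beta(14/5, 4/3)
obs 2: x=0 → posterior Beta(14/5, 7/3)
obs 3: x=0 → posterior Beta(14/5, 10/3)
obs 4: x=1 → posterior Beta(19/5, 10/3)
obs 5: x=1 → posterior Beta(24/5, 10/3)
obs 6: x=0 → posterior Beta(24/5, 13/3)
obs 7: x=1 → posterior Beta(29/5, 13/3)
obs 8: x=1 → posterior Beta(34/5, 13/3)
obs 9: x=0 → posterior Beta(34/5, 16/3)
obs 10: x=1 → posterior Beta(39/5, 16/3)
obs 11: x=1 → posterior Beta(44/5, 16/3)
obs 12: x=0 → posterior Beta(44/5, 19/3)
obs 13: x=1 → posterior Beta(49/5, 19/3)
obs 14: x=0 → posterior Beta(49/5, 22/3)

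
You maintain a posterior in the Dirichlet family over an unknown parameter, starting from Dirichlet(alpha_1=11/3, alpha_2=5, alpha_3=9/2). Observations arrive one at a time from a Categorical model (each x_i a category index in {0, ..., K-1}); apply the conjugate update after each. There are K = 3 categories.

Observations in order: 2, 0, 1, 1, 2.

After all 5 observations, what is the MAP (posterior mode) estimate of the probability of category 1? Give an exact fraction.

36/91

obs 1: x=2 → posterior Dirichlet(11/3, 5, 11/2)
obs 2: x=0 → posterior Dirichlet(14/3, 5, 11/2)
obs 3: x=1 → posterior Dirichlet(14/3, 6, 11/2)
obs 4: x=1 → posterior Dirichlet(14/3, 7, 11/2)
obs 5: x=2 → posterior Dirichlet(14/3, 7, 13/2)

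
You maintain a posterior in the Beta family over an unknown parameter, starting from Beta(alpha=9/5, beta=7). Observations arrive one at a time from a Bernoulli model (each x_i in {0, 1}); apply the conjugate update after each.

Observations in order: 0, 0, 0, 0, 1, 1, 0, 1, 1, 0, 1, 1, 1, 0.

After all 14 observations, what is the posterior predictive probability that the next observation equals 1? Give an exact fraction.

obs 1: x=0 → posterior Beta(9/5, 8)
obs 2: x=0 → posterior Beta(9/5, 9)
obs 3: x=0 → posterior Beta(9/5, 10)
obs 4: x=0 → posterior Beta(9/5, 11)
obs 5: x=1 → posterior Beta(14/5, 11)
obs 6: x=1 → posterior Beta(19/5, 11)
obs 7: x=0 → posterior Beta(19/5, 12)
obs 8: x=1 → posterior Beta(24/5, 12)
obs 9: x=1 → posterior Beta(29/5, 12)
obs 10: x=0 → posterior Beta(29/5, 13)
obs 11: x=1 → posterior Beta(34/5, 13)
obs 12: x=1 → posterior Beta(39/5, 13)
obs 13: x=1 → posterior Beta(44/5, 13)
obs 14: x=0 → posterior Beta(44/5, 14)

22/57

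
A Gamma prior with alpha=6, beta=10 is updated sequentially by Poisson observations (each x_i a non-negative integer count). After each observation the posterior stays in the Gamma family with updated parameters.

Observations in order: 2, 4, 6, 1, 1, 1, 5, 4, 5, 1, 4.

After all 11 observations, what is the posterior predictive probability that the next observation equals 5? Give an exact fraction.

955261207426159848821350578604947219764533064929780917141/29143248860359137405072340373697784847965121976480525451264

obs 1: x=2 → posterior Gamma(8, 11)
obs 2: x=4 → posterior Gamma(12, 12)
obs 3: x=6 → posterior Gamma(18, 13)
obs 4: x=1 → posterior Gamma(19, 14)
obs 5: x=1 → posterior Gamma(20, 15)
obs 6: x=1 → posterior Gamma(21, 16)
obs 7: x=5 → posterior Gamma(26, 17)
obs 8: x=4 → posterior Gamma(30, 18)
obs 9: x=5 → posterior Gamma(35, 19)
obs 10: x=1 → posterior Gamma(36, 20)
obs 11: x=4 → posterior Gamma(40, 21)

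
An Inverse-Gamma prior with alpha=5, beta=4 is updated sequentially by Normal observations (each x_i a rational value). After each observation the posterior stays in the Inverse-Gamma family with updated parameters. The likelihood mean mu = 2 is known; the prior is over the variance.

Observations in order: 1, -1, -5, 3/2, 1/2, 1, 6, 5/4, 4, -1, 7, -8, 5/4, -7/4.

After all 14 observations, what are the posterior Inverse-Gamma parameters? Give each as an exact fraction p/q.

alpha=12, beta=3835/32

obs 1: x=1 → posterior Inverse-Gamma(11/2, 9/2)
obs 2: x=-1 → posterior Inverse-Gamma(6, 9)
obs 3: x=-5 → posterior Inverse-Gamma(13/2, 67/2)
obs 4: x=3/2 → posterior Inverse-Gamma(7, 269/8)
obs 5: x=1/2 → posterior Inverse-Gamma(15/2, 139/4)
obs 6: x=1 → posterior Inverse-Gamma(8, 141/4)
obs 7: x=6 → posterior Inverse-Gamma(17/2, 173/4)
obs 8: x=5/4 → posterior Inverse-Gamma(9, 1393/32)
obs 9: x=4 → posterior Inverse-Gamma(19/2, 1457/32)
obs 10: x=-1 → posterior Inverse-Gamma(10, 1601/32)
obs 11: x=7 → posterior Inverse-Gamma(21/2, 2001/32)
obs 12: x=-8 → posterior Inverse-Gamma(11, 3601/32)
obs 13: x=5/4 → posterior Inverse-Gamma(23/2, 1805/16)
obs 14: x=-7/4 → posterior Inverse-Gamma(12, 3835/32)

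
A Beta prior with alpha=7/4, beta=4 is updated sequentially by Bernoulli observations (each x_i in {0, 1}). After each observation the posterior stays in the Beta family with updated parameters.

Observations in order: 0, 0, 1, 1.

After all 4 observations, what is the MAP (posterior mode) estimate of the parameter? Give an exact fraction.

obs 1: x=0 → posterior Beta(7/4, 5)
obs 2: x=0 → posterior Beta(7/4, 6)
obs 3: x=1 → posterior Beta(11/4, 6)
obs 4: x=1 → posterior Beta(15/4, 6)

11/31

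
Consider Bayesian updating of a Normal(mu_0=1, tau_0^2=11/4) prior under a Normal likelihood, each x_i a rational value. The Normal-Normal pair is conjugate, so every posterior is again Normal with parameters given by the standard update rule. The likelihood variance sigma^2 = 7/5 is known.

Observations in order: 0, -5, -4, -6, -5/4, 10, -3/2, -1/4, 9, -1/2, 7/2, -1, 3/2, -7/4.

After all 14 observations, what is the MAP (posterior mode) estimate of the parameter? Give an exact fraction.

239/1064

obs 1: x=0 → posterior Normal(28/83, 77/83)
obs 2: x=-5 → posterior Normal(-247/138, 77/138)
obs 3: x=-4 → posterior Normal(-467/193, 77/193)
obs 4: x=-6 → posterior Normal(-797/248, 77/248)
obs 5: x=-5/4 → posterior Normal(-3463/1212, 77/303)
obs 6: x=10 → posterior Normal(-1263/1432, 77/358)
obs 7: x=-3/2 → posterior Normal(-27/28, 11/59)
obs 8: x=-1/4 → posterior Normal(-103/117, 77/468)
obs 9: x=9 → posterior Normal(83/523, 77/523)
obs 10: x=-1/2 → posterior Normal(111/1156, 77/578)
obs 11: x=7/2 → posterior Normal(248/633, 77/633)
obs 12: x=-1 → posterior Normal(193/688, 77/688)
obs 13: x=3/2 → posterior Normal(551/1486, 77/743)
obs 14: x=-7/4 → posterior Normal(239/1064, 11/114)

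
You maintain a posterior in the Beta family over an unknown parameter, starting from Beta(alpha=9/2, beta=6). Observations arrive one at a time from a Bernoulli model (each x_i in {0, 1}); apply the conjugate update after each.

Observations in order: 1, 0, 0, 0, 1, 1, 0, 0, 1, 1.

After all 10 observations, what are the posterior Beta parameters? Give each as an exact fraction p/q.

alpha=19/2, beta=11

obs 1: x=1 → posterior Beta(11/2, 6)
obs 2: x=0 → posterior Beta(11/2, 7)
obs 3: x=0 → posterior Beta(11/2, 8)
obs 4: x=0 → posterior Beta(11/2, 9)
obs 5: x=1 → posterior Beta(13/2, 9)
obs 6: x=1 → posterior Beta(15/2, 9)
obs 7: x=0 → posterior Beta(15/2, 10)
obs 8: x=0 → posterior Beta(15/2, 11)
obs 9: x=1 → posterior Beta(17/2, 11)
obs 10: x=1 → posterior Beta(19/2, 11)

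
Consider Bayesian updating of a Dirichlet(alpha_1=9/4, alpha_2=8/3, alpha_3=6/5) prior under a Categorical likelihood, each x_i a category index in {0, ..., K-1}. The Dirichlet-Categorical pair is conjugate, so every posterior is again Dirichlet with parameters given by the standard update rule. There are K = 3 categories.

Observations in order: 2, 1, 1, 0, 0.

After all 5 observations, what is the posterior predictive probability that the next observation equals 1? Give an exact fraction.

280/667

obs 1: x=2 → posterior Dirichlet(9/4, 8/3, 11/5)
obs 2: x=1 → posterior Dirichlet(9/4, 11/3, 11/5)
obs 3: x=1 → posterior Dirichlet(9/4, 14/3, 11/5)
obs 4: x=0 → posterior Dirichlet(13/4, 14/3, 11/5)
obs 5: x=0 → posterior Dirichlet(17/4, 14/3, 11/5)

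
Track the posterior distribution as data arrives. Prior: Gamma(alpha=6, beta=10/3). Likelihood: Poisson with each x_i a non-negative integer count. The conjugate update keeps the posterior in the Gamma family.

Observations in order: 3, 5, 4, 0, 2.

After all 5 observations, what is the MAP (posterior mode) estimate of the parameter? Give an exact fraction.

57/25

obs 1: x=3 → posterior Gamma(9, 13/3)
obs 2: x=5 → posterior Gamma(14, 16/3)
obs 3: x=4 → posterior Gamma(18, 19/3)
obs 4: x=0 → posterior Gamma(18, 22/3)
obs 5: x=2 → posterior Gamma(20, 25/3)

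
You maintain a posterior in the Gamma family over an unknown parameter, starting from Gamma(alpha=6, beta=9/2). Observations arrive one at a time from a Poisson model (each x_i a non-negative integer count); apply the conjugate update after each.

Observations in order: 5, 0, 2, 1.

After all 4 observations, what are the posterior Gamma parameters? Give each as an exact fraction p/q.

alpha=14, beta=17/2

obs 1: x=5 → posterior Gamma(11, 11/2)
obs 2: x=0 → posterior Gamma(11, 13/2)
obs 3: x=2 → posterior Gamma(13, 15/2)
obs 4: x=1 → posterior Gamma(14, 17/2)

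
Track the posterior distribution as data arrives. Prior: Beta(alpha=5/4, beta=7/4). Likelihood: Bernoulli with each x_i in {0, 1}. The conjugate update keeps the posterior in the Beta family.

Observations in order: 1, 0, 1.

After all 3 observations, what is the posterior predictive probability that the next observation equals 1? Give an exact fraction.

obs 1: x=1 → posterior Beta(9/4, 7/4)
obs 2: x=0 → posterior Beta(9/4, 11/4)
obs 3: x=1 → posterior Beta(13/4, 11/4)

13/24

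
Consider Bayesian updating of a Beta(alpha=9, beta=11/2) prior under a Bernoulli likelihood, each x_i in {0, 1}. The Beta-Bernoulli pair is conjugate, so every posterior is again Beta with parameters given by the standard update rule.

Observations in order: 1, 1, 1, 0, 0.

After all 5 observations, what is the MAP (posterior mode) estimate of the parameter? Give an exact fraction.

22/35

obs 1: x=1 → posterior Beta(10, 11/2)
obs 2: x=1 → posterior Beta(11, 11/2)
obs 3: x=1 → posterior Beta(12, 11/2)
obs 4: x=0 → posterior Beta(12, 13/2)
obs 5: x=0 → posterior Beta(12, 15/2)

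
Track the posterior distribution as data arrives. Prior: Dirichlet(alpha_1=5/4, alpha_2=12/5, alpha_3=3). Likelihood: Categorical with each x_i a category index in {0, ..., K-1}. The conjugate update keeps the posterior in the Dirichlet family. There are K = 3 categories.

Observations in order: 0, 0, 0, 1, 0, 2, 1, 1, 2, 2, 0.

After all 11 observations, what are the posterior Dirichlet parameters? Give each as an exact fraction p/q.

obs 1: x=0 → posterior Dirichlet(9/4, 12/5, 3)
obs 2: x=0 → posterior Dirichlet(13/4, 12/5, 3)
obs 3: x=0 → posterior Dirichlet(17/4, 12/5, 3)
obs 4: x=1 → posterior Dirichlet(17/4, 17/5, 3)
obs 5: x=0 → posterior Dirichlet(21/4, 17/5, 3)
obs 6: x=2 → posterior Dirichlet(21/4, 17/5, 4)
obs 7: x=1 → posterior Dirichlet(21/4, 22/5, 4)
obs 8: x=1 → posterior Dirichlet(21/4, 27/5, 4)
obs 9: x=2 → posterior Dirichlet(21/4, 27/5, 5)
obs 10: x=2 → posterior Dirichlet(21/4, 27/5, 6)
obs 11: x=0 → posterior Dirichlet(25/4, 27/5, 6)

alpha_1=25/4, alpha_2=27/5, alpha_3=6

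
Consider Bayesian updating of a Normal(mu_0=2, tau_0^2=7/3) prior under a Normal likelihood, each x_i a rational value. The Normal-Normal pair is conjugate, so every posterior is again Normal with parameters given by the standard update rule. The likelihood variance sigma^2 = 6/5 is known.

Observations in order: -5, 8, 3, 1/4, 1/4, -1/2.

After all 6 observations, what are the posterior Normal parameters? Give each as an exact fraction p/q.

obs 1: x=-5 → posterior Normal(-139/53, 42/53)
obs 2: x=8 → posterior Normal(141/88, 21/44)
obs 3: x=3 → posterior Normal(2, 14/41)
obs 4: x=1/4 → posterior Normal(1019/632, 21/79)
obs 5: x=1/4 → posterior Normal(527/386, 42/193)
obs 6: x=-1/2 → posterior Normal(41/38, 7/38)

mu_0=41/38, tau_0^2=7/38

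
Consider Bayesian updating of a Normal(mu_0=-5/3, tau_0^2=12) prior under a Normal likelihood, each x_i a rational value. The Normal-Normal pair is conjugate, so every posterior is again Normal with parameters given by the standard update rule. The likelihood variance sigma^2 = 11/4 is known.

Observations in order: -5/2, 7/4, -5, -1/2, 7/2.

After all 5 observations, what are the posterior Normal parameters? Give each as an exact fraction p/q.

obs 1: x=-5/2 → posterior Normal(-415/177, 132/59)
obs 2: x=7/4 → posterior Normal(-163/321, 132/107)
obs 3: x=-5 → posterior Normal(-883/465, 132/155)
obs 4: x=-1/2 → posterior Normal(-955/609, 132/203)
obs 5: x=7/2 → posterior Normal(-451/753, 132/251)

mu_0=-451/753, tau_0^2=132/251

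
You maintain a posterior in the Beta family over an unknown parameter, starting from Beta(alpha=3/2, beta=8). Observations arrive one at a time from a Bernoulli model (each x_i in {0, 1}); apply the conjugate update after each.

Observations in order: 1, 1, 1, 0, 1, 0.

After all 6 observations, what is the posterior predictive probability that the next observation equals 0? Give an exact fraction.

obs 1: x=1 → posterior Beta(5/2, 8)
obs 2: x=1 → posterior Beta(7/2, 8)
obs 3: x=1 → posterior Beta(9/2, 8)
obs 4: x=0 → posterior Beta(9/2, 9)
obs 5: x=1 → posterior Beta(11/2, 9)
obs 6: x=0 → posterior Beta(11/2, 10)

20/31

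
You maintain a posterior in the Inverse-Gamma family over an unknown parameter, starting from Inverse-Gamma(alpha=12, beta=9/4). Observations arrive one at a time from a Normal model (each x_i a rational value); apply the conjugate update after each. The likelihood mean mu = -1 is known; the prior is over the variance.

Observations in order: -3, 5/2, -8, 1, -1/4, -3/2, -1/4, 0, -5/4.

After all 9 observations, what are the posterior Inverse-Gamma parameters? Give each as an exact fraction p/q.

obs 1: x=-3 → posterior Inverse-Gamma(25/2, 17/4)
obs 2: x=5/2 → posterior Inverse-Gamma(13, 83/8)
obs 3: x=-8 → posterior Inverse-Gamma(27/2, 279/8)
obs 4: x=1 → posterior Inverse-Gamma(14, 295/8)
obs 5: x=-1/4 → posterior Inverse-Gamma(29/2, 1189/32)
obs 6: x=-3/2 → posterior Inverse-Gamma(15, 1193/32)
obs 7: x=-1/4 → posterior Inverse-Gamma(31/2, 601/16)
obs 8: x=0 → posterior Inverse-Gamma(16, 609/16)
obs 9: x=-5/4 → posterior Inverse-Gamma(33/2, 1219/32)

alpha=33/2, beta=1219/32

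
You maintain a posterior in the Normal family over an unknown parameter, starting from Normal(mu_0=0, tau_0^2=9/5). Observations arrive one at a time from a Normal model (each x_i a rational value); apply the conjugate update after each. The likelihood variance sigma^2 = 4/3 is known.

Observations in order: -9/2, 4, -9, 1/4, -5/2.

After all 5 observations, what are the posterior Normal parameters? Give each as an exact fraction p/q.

obs 1: x=-9/2 → posterior Normal(-243/94, 36/47)
obs 2: x=4 → posterior Normal(-27/148, 18/37)
obs 3: x=-9 → posterior Normal(-513/202, 36/101)
obs 4: x=1/4 → posterior Normal(-999/512, 9/32)
obs 5: x=-5/2 → posterior Normal(-1269/620, 36/155)

mu_0=-1269/620, tau_0^2=36/155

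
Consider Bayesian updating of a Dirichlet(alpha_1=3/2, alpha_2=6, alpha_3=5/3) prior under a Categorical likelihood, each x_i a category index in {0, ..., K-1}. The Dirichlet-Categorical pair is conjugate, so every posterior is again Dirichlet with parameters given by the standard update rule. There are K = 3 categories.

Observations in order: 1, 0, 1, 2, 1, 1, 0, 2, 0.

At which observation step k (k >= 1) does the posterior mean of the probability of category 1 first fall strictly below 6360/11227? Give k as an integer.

obs 1: x=1 → posterior Dirichlet(3/2, 7, 5/3)
obs 2: x=0 → posterior Dirichlet(5/2, 7, 5/3)
obs 3: x=1 → posterior Dirichlet(5/2, 8, 5/3)
obs 4: x=2 → posterior Dirichlet(5/2, 8, 8/3)
obs 5: x=1 → posterior Dirichlet(5/2, 9, 8/3)
obs 6: x=1 → posterior Dirichlet(5/2, 10, 8/3)
obs 7: x=0 → posterior Dirichlet(7/2, 10, 8/3)
obs 8: x=2 → posterior Dirichlet(7/2, 10, 11/3)
obs 9: x=0 → posterior Dirichlet(9/2, 10, 11/3)

k = 9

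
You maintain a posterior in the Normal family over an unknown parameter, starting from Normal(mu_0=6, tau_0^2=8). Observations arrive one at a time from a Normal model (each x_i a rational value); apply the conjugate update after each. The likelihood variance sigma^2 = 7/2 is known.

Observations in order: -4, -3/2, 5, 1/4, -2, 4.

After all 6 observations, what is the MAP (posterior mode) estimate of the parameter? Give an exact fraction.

70/103

obs 1: x=-4 → posterior Normal(-22/23, 56/23)
obs 2: x=-3/2 → posterior Normal(-46/39, 56/39)
obs 3: x=5 → posterior Normal(34/55, 56/55)
obs 4: x=1/4 → posterior Normal(38/71, 56/71)
obs 5: x=-2 → posterior Normal(2/29, 56/87)
obs 6: x=4 → posterior Normal(70/103, 56/103)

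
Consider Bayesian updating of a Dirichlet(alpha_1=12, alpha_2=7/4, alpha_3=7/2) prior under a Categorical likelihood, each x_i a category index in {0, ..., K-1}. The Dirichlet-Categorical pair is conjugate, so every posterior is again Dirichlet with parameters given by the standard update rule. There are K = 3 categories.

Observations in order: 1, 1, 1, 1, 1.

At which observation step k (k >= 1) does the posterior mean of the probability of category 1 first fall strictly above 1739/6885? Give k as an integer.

k = 4

obs 1: x=1 → posterior Dirichlet(12, 11/4, 7/2)
obs 2: x=1 → posterior Dirichlet(12, 15/4, 7/2)
obs 3: x=1 → posterior Dirichlet(12, 19/4, 7/2)
obs 4: x=1 → posterior Dirichlet(12, 23/4, 7/2)
obs 5: x=1 → posterior Dirichlet(12, 27/4, 7/2)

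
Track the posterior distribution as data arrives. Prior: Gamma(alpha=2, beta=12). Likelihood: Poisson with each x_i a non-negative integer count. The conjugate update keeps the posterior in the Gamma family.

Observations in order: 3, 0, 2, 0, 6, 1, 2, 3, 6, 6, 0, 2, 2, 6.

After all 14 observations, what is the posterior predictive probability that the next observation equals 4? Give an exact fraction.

1401684607765298373337730050925047027791414042529628823304011776/25785133671514281396116148947909178321838248752307264505595053707

obs 1: x=3 → posterior Gamma(5, 13)
obs 2: x=0 → posterior Gamma(5, 14)
obs 3: x=2 → posterior Gamma(7, 15)
obs 4: x=0 → posterior Gamma(7, 16)
obs 5: x=6 → posterior Gamma(13, 17)
obs 6: x=1 → posterior Gamma(14, 18)
obs 7: x=2 → posterior Gamma(16, 19)
obs 8: x=3 → posterior Gamma(19, 20)
obs 9: x=6 → posterior Gamma(25, 21)
obs 10: x=6 → posterior Gamma(31, 22)
obs 11: x=0 → posterior Gamma(31, 23)
obs 12: x=2 → posterior Gamma(33, 24)
obs 13: x=2 → posterior Gamma(35, 25)
obs 14: x=6 → posterior Gamma(41, 26)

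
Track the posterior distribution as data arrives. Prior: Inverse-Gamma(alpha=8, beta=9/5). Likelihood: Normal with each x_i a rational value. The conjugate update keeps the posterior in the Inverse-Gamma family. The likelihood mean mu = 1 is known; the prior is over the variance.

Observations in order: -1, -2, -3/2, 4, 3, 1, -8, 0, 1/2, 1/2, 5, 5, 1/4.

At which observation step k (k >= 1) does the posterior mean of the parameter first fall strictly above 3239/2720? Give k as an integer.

obs 1: x=-1 → posterior Inverse-Gamma(17/2, 19/5)
obs 2: x=-2 → posterior Inverse-Gamma(9, 83/10)
obs 3: x=-3/2 → posterior Inverse-Gamma(19/2, 457/40)
obs 4: x=4 → posterior Inverse-Gamma(10, 637/40)
obs 5: x=3 → posterior Inverse-Gamma(21/2, 717/40)
obs 6: x=1 → posterior Inverse-Gamma(11, 717/40)
obs 7: x=-8 → posterior Inverse-Gamma(23/2, 2337/40)
obs 8: x=0 → posterior Inverse-Gamma(12, 2357/40)
obs 9: x=1/2 → posterior Inverse-Gamma(25/2, 1181/20)
obs 10: x=1/2 → posterior Inverse-Gamma(13, 2367/40)
obs 11: x=5 → posterior Inverse-Gamma(27/2, 2687/40)
obs 12: x=5 → posterior Inverse-Gamma(14, 3007/40)
obs 13: x=1/4 → posterior Inverse-Gamma(29/2, 12073/160)

k = 3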